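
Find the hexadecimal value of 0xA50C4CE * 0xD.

0x8619FE76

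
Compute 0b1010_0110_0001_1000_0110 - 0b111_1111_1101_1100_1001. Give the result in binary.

0b100110001110111101

Subtract column by column in base 2:
  0-1 → 1 (borrow)
  1-0-1 → 0
  1-0 → 1
  0-1 → 1 (borrow)
  0-0-1 → 1 (borrow)
  0-0-1 → 1 (borrow)
  0-1-1 → 0 (borrow)
  1-1-1 → 1 (borrow)
  1-1-1 → 1 (borrow)
  0-0-1 → 1 (borrow)
  0-1-1 → 0 (borrow)
  0-1-1 → 0 (borrow)
  0-1-1 → 0 (borrow)
  1-1-1 → 1 (borrow)
  1-1-1 → 1 (borrow)
  0-1-1 → 0 (borrow)
  0-1-1 → 0 (borrow)
  1-1-1 → 1 (borrow)
  0-1-1 → 0 (borrow)
  1-0-1 → 0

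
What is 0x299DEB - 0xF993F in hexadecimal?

Subtract column by column in base 16:
  B-F → C (borrow)
  E-3-1 → A
  D-9 → 4
  9-9 → 0
  9-F → A (borrow)
  2-0-1 → 1

0x1A04AC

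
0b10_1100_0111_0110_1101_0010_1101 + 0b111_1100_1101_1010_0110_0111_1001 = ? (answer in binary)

Add column by column in base 2, right to left:
  1+1 = 0 carry 1
  0+0+1 = 1
  1+0 = 1
  1+1 = 0 carry 1
  0+1+1 = 0 carry 1
  1+1+1 = 1 carry 1
  0+1+1 = 0 carry 1
  0+0+1 = 1
  1+0 = 1
  0+1 = 1
  1+1 = 0 carry 1
  1+0+1 = 0 carry 1
  0+0+1 = 1
  1+1 = 0 carry 1
  1+0+1 = 0 carry 1
  0+1+1 = 0 carry 1
  1+1+1 = 1 carry 1
  1+0+1 = 0 carry 1
  1+1+1 = 1 carry 1
  0+1+1 = 0 carry 1
  0+0+1 = 1
  0+0 = 0
  1+1 = 0 carry 1
  1+1+1 = 1 carry 1
  0+1+1 = 0 carry 1
  1+1+1 = 1 carry 1
  0+1+1 = 0 carry 1
  final carry 1

0b1010100101010001001110100110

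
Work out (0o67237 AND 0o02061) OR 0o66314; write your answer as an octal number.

0o67237 AND 0o02061 = 0o02021.
Then OR with 0o66314.

0o66335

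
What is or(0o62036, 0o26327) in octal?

OR each oct digit independently (no carries):
  6|2=6, 2|6=6, 0|3=3, 3|2=3, 6|7=7

0o66337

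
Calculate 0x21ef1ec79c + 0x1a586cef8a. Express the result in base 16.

0x3c478bb726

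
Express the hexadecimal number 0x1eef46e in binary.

Expand each hex digit to 4 bits: 1=0001 e=1110 e=1110 f=1111 4=0100 6=0110 e=1110.

0b1111011101111010001101110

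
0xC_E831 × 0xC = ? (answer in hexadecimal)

0x9AE24C

Multiply each base-16 digit by 12, carrying:
  1×12 = 12 → write C
  3×12 = 36 → write 4 carry 2
  8×12+2 = 98 → write 2 carry 6
  E×12+6 = 174 → write E carry 10
  C×12+10 = 154 → write A carry 9
  remaining carry: 9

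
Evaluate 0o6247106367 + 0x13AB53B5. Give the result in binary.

0b1000110010001111110000010101100

0o6247106367 = 0b110010100111001000110011110111 in binary.
0x13AB53B5 = 0b10011101010110101001110110101 in binary.
Add column by column in base 2, right to left:
  1+1 = 0 carry 1
  1+0+1 = 0 carry 1
  1+1+1 = 1 carry 1
  0+0+1 = 1
  1+1 = 0 carry 1
  1+1+1 = 1 carry 1
  1+0+1 = 0 carry 1
  1+1+1 = 1 carry 1
  0+1+1 = 0 carry 1
  0+1+1 = 0 carry 1
  1+0+1 = 0 carry 1
  1+0+1 = 0 carry 1
  0+1+1 = 0 carry 1
  0+0+1 = 1
  0+1 = 1
  1+0 = 1
  0+1 = 1
  0+1 = 1
  1+0 = 1
  1+1 = 0 carry 1
  1+0+1 = 0 carry 1
  0+1+1 = 0 carry 1
  0+0+1 = 1
  1+1 = 0 carry 1
  0+1+1 = 0 carry 1
  1+1+1 = 1 carry 1
  0+0+1 = 1
  0+0 = 0
  1+1 = 0 carry 1
  1+0+1 = 0 carry 1
  final carry 1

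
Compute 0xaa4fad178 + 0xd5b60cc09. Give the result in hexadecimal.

0x18005b9d81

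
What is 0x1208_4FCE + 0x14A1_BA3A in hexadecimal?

Add column by column in base 16, right to left:
  E+A = 8 carry 1
  C+3+1 = 0 carry 1
  F+A+1 = A carry 1
  4+B+1 = 0 carry 1
  8+1+1 = A
  0+A = A
  2+4 = 6
  1+1 = 2

0x26AA0A08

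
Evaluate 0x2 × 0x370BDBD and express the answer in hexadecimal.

0x6E17B7A

Multiply each base-16 digit by 2, carrying:
  D×2 = 26 → write A carry 1
  B×2+1 = 23 → write 7 carry 1
  D×2+1 = 27 → write B carry 1
  B×2+1 = 23 → write 7 carry 1
  0×2+1 = 1 → write 1
  7×2 = 14 → write E
  3×2 = 6 → write 6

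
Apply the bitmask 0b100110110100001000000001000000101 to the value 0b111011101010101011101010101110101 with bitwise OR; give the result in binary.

OR bit by bit (1 where either bit is 1):
  111011101010101011101010101110101
| 100110110100001000000001000000101
= 111111111110101011101011101110101

0b111111111110101011101011101110101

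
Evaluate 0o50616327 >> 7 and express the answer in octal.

7 bits is not a whole number of base-8 digits; in binary: 101000110001110011010111 >> 7 = 10100011000111001.

0o243071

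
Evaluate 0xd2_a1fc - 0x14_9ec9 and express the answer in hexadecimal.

0xbe0333

Subtract column by column in base 16:
  c-9 → 3
  f-c → 3
  1-e → 3 (borrow)
  a-9-1 → 0
  2-4 → e (borrow)
  d-1-1 → b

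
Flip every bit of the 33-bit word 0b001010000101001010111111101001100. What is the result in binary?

0b110101111010110101000000010110011

Invert each bit: 001010000101001010111111101001100 → 110101111010110101000000010110011.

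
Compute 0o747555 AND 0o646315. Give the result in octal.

0o646115

AND each oct digit independently (no carries):
  7&6=6, 4&4=4, 7&6=6, 5&3=1, 5&1=1, 5&5=5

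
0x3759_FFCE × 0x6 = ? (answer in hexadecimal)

Multiply each base-16 digit by 6, carrying:
  E×6 = 84 → write 4 carry 5
  C×6+5 = 77 → write D carry 4
  F×6+4 = 94 → write E carry 5
  F×6+5 = 95 → write F carry 5
  9×6+5 = 59 → write B carry 3
  5×6+3 = 33 → write 1 carry 2
  7×6+2 = 44 → write C carry 2
  3×6+2 = 20 → write 4 carry 1
  remaining carry: 1

0x14C1BFED4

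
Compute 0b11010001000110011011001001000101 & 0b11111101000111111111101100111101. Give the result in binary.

0b11010001000110011011001000000101

AND bit by bit (1 only where both bits are 1):
  11010001000110011011001001000101
& 11111101000111111111101100111101
= 11010001000110011011001000000101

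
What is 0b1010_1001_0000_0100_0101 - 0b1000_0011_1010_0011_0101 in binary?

0b100101011000010000

Subtract column by column in base 2:
  1-1 → 0
  0-0 → 0
  1-1 → 0
  0-0 → 0
  0-1 → 1 (borrow)
  0-1-1 → 0 (borrow)
  1-0-1 → 0
  0-0 → 0
  0-0 → 0
  0-1 → 1 (borrow)
  0-0-1 → 1 (borrow)
  0-1-1 → 0 (borrow)
  1-1-1 → 1 (borrow)
  0-1-1 → 0 (borrow)
  0-0-1 → 1 (borrow)
  1-0-1 → 0
  0-0 → 0
  1-0 → 1
  0-0 → 0
  1-1 → 0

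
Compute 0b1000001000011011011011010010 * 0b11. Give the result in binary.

Multiply each base-2 digit by 3, carrying:
  0×3 = 0 → write 0
  1×3 = 3 → write 1 carry 1
  0×3+1 = 1 → write 1
  0×3 = 0 → write 0
  1×3 = 3 → write 1 carry 1
  0×3+1 = 1 → write 1
  1×3 = 3 → write 1 carry 1
  1×3+1 = 4 → write 0 carry 2
  0×3+2 = 2 → write 0 carry 1
  1×3+1 = 4 → write 0 carry 2
  1×3+2 = 5 → write 1 carry 2
  0×3+2 = 2 → write 0 carry 1
  1×3+1 = 4 → write 0 carry 2
  1×3+2 = 5 → write 1 carry 2
  0×3+2 = 2 → write 0 carry 1
  1×3+1 = 4 → write 0 carry 2
  1×3+2 = 5 → write 1 carry 2
  0×3+2 = 2 → write 0 carry 1
  0×3+1 = 1 → write 1
  0×3 = 0 → write 0
  0×3 = 0 → write 0
  1×3 = 3 → write 1 carry 1
  0×3+1 = 1 → write 1
  0×3 = 0 → write 0
  0×3 = 0 → write 0
  0×3 = 0 → write 0
  0×3 = 0 → write 0
  1×3 = 3 → write 1 carry 1
  remaining carry: 1

0b11000011001010010010001110110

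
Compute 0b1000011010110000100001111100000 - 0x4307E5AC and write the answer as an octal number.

0o24057064

0b1000011010110000100001111100000 = 0o10326041740 in octal.
0x4307E5AC = 0o10301762654 in octal.
Subtract column by column in base 8:
  0-4 → 4 (borrow)
  4-5-1 → 6 (borrow)
  7-6-1 → 0
  1-2 → 7 (borrow)
  4-6-1 → 5 (borrow)
  0-7-1 → 0 (borrow)
  6-1-1 → 4
  2-0 → 2
  3-3 → 0
  0-0 → 0
  1-1 → 0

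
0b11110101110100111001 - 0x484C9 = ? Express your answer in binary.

0b10101101100001110000

0x484C9 = 0b1001000010011001001 in binary.
Subtract column by column in base 2:
  1-1 → 0
  0-0 → 0
  0-0 → 0
  1-1 → 0
  1-0 → 1
  1-0 → 1
  0-1 → 1 (borrow)
  0-1-1 → 0 (borrow)
  1-0-1 → 0
  0-0 → 0
  1-1 → 0
  1-0 → 1
  1-0 → 1
  0-0 → 0
  1-0 → 1
  0-1 → 1 (borrow)
  1-0-1 → 0
  1-0 → 1
  1-1 → 0
  1-0 → 1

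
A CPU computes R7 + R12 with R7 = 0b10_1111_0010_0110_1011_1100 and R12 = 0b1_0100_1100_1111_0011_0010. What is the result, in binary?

Add column by column in base 2, right to left:
  0+0 = 0
  0+1 = 1
  1+0 = 1
  1+0 = 1
  1+1 = 0 carry 1
  1+1+1 = 1 carry 1
  0+0+1 = 1
  1+0 = 1
  0+1 = 1
  1+1 = 0 carry 1
  1+1+1 = 1 carry 1
  0+1+1 = 0 carry 1
  0+0+1 = 1
  1+0 = 1
  0+1 = 1
  0+1 = 1
  1+0 = 1
  1+0 = 1
  1+1 = 0 carry 1
  1+0+1 = 0 carry 1
  0+1+1 = 0 carry 1
  1+0+1 = 0 carry 1
  final carry 1

0b10000111111010111101110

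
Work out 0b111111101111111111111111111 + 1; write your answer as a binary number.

0b111111110000000000000000000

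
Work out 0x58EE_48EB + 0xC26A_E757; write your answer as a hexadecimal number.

Add column by column in base 16, right to left:
  B+7 = 2 carry 1
  E+5+1 = 4 carry 1
  8+7+1 = 0 carry 1
  4+E+1 = 3 carry 1
  E+A+1 = 9 carry 1
  E+6+1 = 5 carry 1
  8+2+1 = B
  5+C = 1 carry 1
  final carry 1

0x11B593042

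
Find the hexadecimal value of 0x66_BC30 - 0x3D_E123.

Subtract column by column in base 16:
  0-3 → D (borrow)
  3-2-1 → 0
  C-1 → B
  B-E → D (borrow)
  6-D-1 → 8 (borrow)
  6-3-1 → 2

0x28DB0D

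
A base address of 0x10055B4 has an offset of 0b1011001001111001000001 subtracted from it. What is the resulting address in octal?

0x10055B4 = 0o100052664 in octal.
0b1011001001111001000001 = 0o13117101 in octal.
Subtract column by column in base 8:
  4-1 → 3
  6-0 → 6
  6-1 → 5
  2-7 → 3 (borrow)
  5-1-1 → 3
  0-1 → 7 (borrow)
  0-3-1 → 4 (borrow)
  0-1-1 → 6 (borrow)
  1-0-1 → 0

0o64733563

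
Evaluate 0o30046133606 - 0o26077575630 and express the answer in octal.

0o1746335756

Subtract column by column in base 8:
  6-0 → 6
  0-3 → 5 (borrow)
  6-6-1 → 7 (borrow)
  3-5-1 → 5 (borrow)
  3-7-1 → 3 (borrow)
  1-5-1 → 3 (borrow)
  6-7-1 → 6 (borrow)
  4-7-1 → 4 (borrow)
  0-0-1 → 7 (borrow)
  0-6-1 → 1 (borrow)
  3-2-1 → 0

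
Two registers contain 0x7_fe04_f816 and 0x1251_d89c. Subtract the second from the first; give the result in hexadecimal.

Subtract column by column in base 16:
  6-c → a (borrow)
  1-9-1 → 7 (borrow)
  8-8-1 → f (borrow)
  f-d-1 → 1
  4-1 → 3
  0-5 → b (borrow)
  e-2-1 → b
  f-1 → e
  7-0 → 7

0x7ebb31f7a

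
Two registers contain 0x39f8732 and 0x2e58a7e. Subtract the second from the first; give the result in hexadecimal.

Subtract column by column in base 16:
  2-e → 4 (borrow)
  3-7-1 → b (borrow)
  7-a-1 → c (borrow)
  8-8-1 → f (borrow)
  f-5-1 → 9
  9-e → b (borrow)
  3-2-1 → 0

0xb9fcb4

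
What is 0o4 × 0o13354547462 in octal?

0o55662636310

Multiply each base-8 digit by 4, carrying:
  2×4 = 8 → write 0 carry 1
  6×4+1 = 25 → write 1 carry 3
  4×4+3 = 19 → write 3 carry 2
  7×4+2 = 30 → write 6 carry 3
  4×4+3 = 19 → write 3 carry 2
  5×4+2 = 22 → write 6 carry 2
  4×4+2 = 18 → write 2 carry 2
  5×4+2 = 22 → write 6 carry 2
  3×4+2 = 14 → write 6 carry 1
  3×4+1 = 13 → write 5 carry 1
  1×4+1 = 5 → write 5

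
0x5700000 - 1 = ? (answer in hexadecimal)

The trailing 5 digits are 0, so subtracting 1 borrows through: they become F and the next digit up decrements.

0x56FFFFF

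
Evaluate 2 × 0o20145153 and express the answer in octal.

0o40312326

Multiply each base-8 digit by 2, carrying:
  3×2 = 6 → write 6
  5×2 = 10 → write 2 carry 1
  1×2+1 = 3 → write 3
  5×2 = 10 → write 2 carry 1
  4×2+1 = 9 → write 1 carry 1
  1×2+1 = 3 → write 3
  0×2 = 0 → write 0
  2×2 = 4 → write 4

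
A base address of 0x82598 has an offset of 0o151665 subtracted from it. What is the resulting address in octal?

0o1650743

0x82598 = 0o2022630 in octal.
Subtract column by column in base 8:
  0-5 → 3 (borrow)
  3-6-1 → 4 (borrow)
  6-6-1 → 7 (borrow)
  2-1-1 → 0
  2-5 → 5 (borrow)
  0-1-1 → 6 (borrow)
  2-0-1 → 1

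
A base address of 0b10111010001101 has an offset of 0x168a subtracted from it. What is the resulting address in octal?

0b10111010001101 = 0o27215 in octal.
0x168a = 0o13212 in octal.
Subtract column by column in base 8:
  5-2 → 3
  1-1 → 0
  2-2 → 0
  7-3 → 4
  2-1 → 1

0o14003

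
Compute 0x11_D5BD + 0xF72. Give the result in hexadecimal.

Add column by column in base 16, right to left:
  D+2 = F
  B+7 = 2 carry 1
  5+F+1 = 5 carry 1
  D+0+1 = E
  1+0 = 1
  1+0 = 1

0x11E52F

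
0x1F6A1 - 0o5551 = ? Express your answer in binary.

0b11110101100111000

0x1F6A1 = 0b11111011010100001 in binary.
0o5551 = 0b101101101001 in binary.
Subtract column by column in base 2:
  1-1 → 0
  0-0 → 0
  0-0 → 0
  0-1 → 1 (borrow)
  0-0-1 → 1 (borrow)
  1-1-1 → 1 (borrow)
  0-1-1 → 0 (borrow)
  1-0-1 → 0
  0-1 → 1 (borrow)
  1-1-1 → 1 (borrow)
  1-0-1 → 0
  0-1 → 1 (borrow)
  1-0-1 → 0
  1-0 → 1
  1-0 → 1
  1-0 → 1
  1-0 → 1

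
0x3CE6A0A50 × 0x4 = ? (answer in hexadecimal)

0xF39A82940

Multiply each base-16 digit by 4, carrying:
  0×4 = 0 → write 0
  5×4 = 20 → write 4 carry 1
  A×4+1 = 41 → write 9 carry 2
  0×4+2 = 2 → write 2
  A×4 = 40 → write 8 carry 2
  6×4+2 = 26 → write A carry 1
  E×4+1 = 57 → write 9 carry 3
  C×4+3 = 51 → write 3 carry 3
  3×4+3 = 15 → write F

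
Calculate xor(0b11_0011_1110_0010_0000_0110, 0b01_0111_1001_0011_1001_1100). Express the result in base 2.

XOR bit by bit (1 where the bits differ):
  1100111110001000000110
^ 0101111001001110011100
= 1001000111000110011010

0b1001000111000110011010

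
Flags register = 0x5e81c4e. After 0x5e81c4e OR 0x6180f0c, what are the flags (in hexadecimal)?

OR each hex digit independently (no carries):
  5|6=7, e|1=f, 8|8=8, 1|0=1, c|f=f, 4|0=4, e|c=e

0x7f81f4e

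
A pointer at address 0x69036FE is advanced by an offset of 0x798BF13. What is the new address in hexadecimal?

0xE28F611

Add column by column in base 16, right to left:
  E+3 = 1 carry 1
  F+1+1 = 1 carry 1
  6+F+1 = 6 carry 1
  3+B+1 = F
  0+8 = 8
  9+9 = 2 carry 1
  6+7+1 = E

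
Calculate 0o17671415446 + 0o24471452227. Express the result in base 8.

0o44363067675

Add column by column in base 8, right to left:
  6+7 = 5 carry 1
  4+2+1 = 7
  4+2 = 6
  5+2 = 7
  1+5 = 6
  4+4 = 0 carry 1
  1+1+1 = 3
  7+7 = 6 carry 1
  6+4+1 = 3 carry 1
  7+4+1 = 4 carry 1
  1+2+1 = 4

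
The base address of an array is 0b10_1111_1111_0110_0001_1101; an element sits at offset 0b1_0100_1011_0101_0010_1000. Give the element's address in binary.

Add column by column in base 2, right to left:
  1+0 = 1
  0+0 = 0
  1+0 = 1
  1+1 = 0 carry 1
  1+0+1 = 0 carry 1
  0+1+1 = 0 carry 1
  0+0+1 = 1
  0+0 = 0
  0+1 = 1
  1+0 = 1
  1+1 = 0 carry 1
  0+0+1 = 1
  1+1 = 0 carry 1
  1+1+1 = 1 carry 1
  1+0+1 = 0 carry 1
  1+1+1 = 1 carry 1
  1+0+1 = 0 carry 1
  1+0+1 = 0 carry 1
  1+1+1 = 1 carry 1
  1+0+1 = 0 carry 1
  0+1+1 = 0 carry 1
  1+0+1 = 0 carry 1
  final carry 1

0b10001001010101101000101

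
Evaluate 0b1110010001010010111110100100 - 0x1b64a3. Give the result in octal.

0b1110010001010010111110100100 = 0o1621227644 in octal.
0x1b64a3 = 0o6662243 in octal.
Subtract column by column in base 8:
  4-3 → 1
  4-4 → 0
  6-2 → 4
  7-2 → 5
  2-6 → 4 (borrow)
  2-6-1 → 3 (borrow)
  1-6-1 → 2 (borrow)
  2-0-1 → 1
  6-0 → 6
  1-0 → 1

0o1612345401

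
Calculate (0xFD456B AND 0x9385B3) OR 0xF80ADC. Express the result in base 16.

0xF90FFF

0xFD456B AND 0x9385B3 = 0x910523.
Then OR with 0xF80ADC.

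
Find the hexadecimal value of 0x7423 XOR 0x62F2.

0x16D1

XOR each hex digit independently (no carries):
  7^6=1, 4^2=6, 2^F=D, 3^2=1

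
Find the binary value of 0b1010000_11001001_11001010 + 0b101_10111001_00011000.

Add column by column in base 2, right to left:
  0+0 = 0
  1+0 = 1
  0+0 = 0
  1+1 = 0 carry 1
  0+1+1 = 0 carry 1
  0+0+1 = 1
  1+0 = 1
  1+0 = 1
  1+1 = 0 carry 1
  0+0+1 = 1
  0+0 = 0
  1+1 = 0 carry 1
  0+1+1 = 0 carry 1
  0+1+1 = 0 carry 1
  1+0+1 = 0 carry 1
  1+1+1 = 1 carry 1
  0+1+1 = 0 carry 1
  0+0+1 = 1
  0+1 = 1
  0+0 = 0
  1+0 = 1
  0+0 = 0
  1+0 = 1

0b10101101000001011100010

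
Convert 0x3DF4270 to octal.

Expand each hex digit to 4 bits: 3=0011 D=1101 F=1111 4=0100 2=0010 7=0111 0=0000.
Group the bits in threes: 011 110 111 110 100 001 001 110 000 → 367641160.

0o367641160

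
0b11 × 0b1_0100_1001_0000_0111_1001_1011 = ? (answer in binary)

0b11110110110001011011010001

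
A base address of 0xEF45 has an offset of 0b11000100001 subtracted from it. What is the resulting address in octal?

0xEF45 = 0o167505 in octal.
0b11000100001 = 0o3041 in octal.
Subtract column by column in base 8:
  5-1 → 4
  0-4 → 4 (borrow)
  5-0-1 → 4
  7-3 → 4
  6-0 → 6
  1-0 → 1

0o164444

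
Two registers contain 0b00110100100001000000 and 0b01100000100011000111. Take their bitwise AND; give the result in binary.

0b00100000100001000000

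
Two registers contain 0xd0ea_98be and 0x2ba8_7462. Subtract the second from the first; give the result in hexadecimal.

Subtract column by column in base 16:
  e-2 → c
  b-6 → 5
  8-4 → 4
  9-7 → 2
  a-8 → 2
  e-a → 4
  0-b → 5 (borrow)
  d-2-1 → a

0xa542245c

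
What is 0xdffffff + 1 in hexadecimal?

0xe000000

The trailing 6 digits are F (max in base 16), so adding 1 cascades: they roll to 0 and the next digit up increments.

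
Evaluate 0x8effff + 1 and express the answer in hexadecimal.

0x8f0000

The trailing 4 digits are F (max in base 16), so adding 1 cascades: they roll to 0 and the next digit up increments.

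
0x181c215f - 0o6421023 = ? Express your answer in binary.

0b11000000000011111111101001100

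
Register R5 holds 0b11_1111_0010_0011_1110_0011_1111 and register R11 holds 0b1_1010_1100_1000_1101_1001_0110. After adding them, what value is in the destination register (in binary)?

Add column by column in base 2, right to left:
  1+0 = 1
  1+1 = 0 carry 1
  1+1+1 = 1 carry 1
  1+0+1 = 0 carry 1
  1+1+1 = 1 carry 1
  1+0+1 = 0 carry 1
  0+0+1 = 1
  0+1 = 1
  0+1 = 1
  1+0 = 1
  1+1 = 0 carry 1
  1+1+1 = 1 carry 1
  1+0+1 = 0 carry 1
  1+0+1 = 0 carry 1
  0+0+1 = 1
  0+1 = 1
  0+0 = 0
  1+0 = 1
  0+1 = 1
  0+1 = 1
  1+0 = 1
  1+1 = 0 carry 1
  1+0+1 = 0 carry 1
  1+1+1 = 1 carry 1
  1+1+1 = 1 carry 1
  1+0+1 = 0 carry 1
  final carry 1

0b101100111101100101111010101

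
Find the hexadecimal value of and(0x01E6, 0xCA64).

AND each hex digit independently (no carries):
  0&C=0, 1&A=0, E&6=6, 6&4=4

0x0064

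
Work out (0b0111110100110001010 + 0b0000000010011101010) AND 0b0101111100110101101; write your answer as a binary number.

0b101110100000100100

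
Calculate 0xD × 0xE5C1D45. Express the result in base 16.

0xBAAD7C81

Multiply each base-16 digit by 13, carrying:
  5×13 = 65 → write 1 carry 4
  4×13+4 = 56 → write 8 carry 3
  D×13+3 = 172 → write C carry 10
  1×13+10 = 23 → write 7 carry 1
  C×13+1 = 157 → write D carry 9
  5×13+9 = 74 → write A carry 4
  E×13+4 = 186 → write A carry 11
  remaining carry: B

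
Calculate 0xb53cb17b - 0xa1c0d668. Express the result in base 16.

0x137bdb13

Subtract column by column in base 16:
  b-8 → 3
  7-6 → 1
  1-6 → b (borrow)
  b-d-1 → d (borrow)
  c-0-1 → b
  3-c → 7 (borrow)
  5-1-1 → 3
  b-a → 1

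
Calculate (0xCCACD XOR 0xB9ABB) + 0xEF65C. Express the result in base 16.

0x1646D2

First 0xCCACD XOR 0xB9ABB = 0x75076.
Add column by column in base 16, right to left:
  6+C = 2 carry 1
  7+5+1 = D
  0+6 = 6
  5+F = 4 carry 1
  7+E+1 = 6 carry 1
  final carry 1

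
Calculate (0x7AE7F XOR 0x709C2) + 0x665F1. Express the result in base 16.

0x70DAE

First 0x7AE7F XOR 0x709C2 = 0x0A7BD.
Add column by column in base 16, right to left:
  D+1 = E
  B+F = A carry 1
  7+5+1 = D
  A+6 = 0 carry 1
  0+6+1 = 7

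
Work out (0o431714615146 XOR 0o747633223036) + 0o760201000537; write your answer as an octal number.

0o1356330436727

First 0o431714615146 XOR 0o747633223036 = 0o376127436170.
Add column by column in base 8, right to left:
  0+7 = 7
  7+3 = 2 carry 1
  1+5+1 = 7
  6+0 = 6
  3+0 = 3
  4+0 = 4
  7+1 = 0 carry 1
  2+0+1 = 3
  1+2 = 3
  6+0 = 6
  7+6 = 5 carry 1
  3+7+1 = 3 carry 1
  final carry 1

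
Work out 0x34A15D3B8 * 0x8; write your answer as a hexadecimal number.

0x1A50AE9DC0

Multiply each base-16 digit by 8, carrying:
  8×8 = 64 → write 0 carry 4
  B×8+4 = 92 → write C carry 5
  3×8+5 = 29 → write D carry 1
  D×8+1 = 105 → write 9 carry 6
  5×8+6 = 46 → write E carry 2
  1×8+2 = 10 → write A
  A×8 = 80 → write 0 carry 5
  4×8+5 = 37 → write 5 carry 2
  3×8+2 = 26 → write A carry 1
  remaining carry: 1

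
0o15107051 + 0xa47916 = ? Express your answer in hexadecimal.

0o15107051 = 0x348e29 in hexadecimal.
Add column by column in base 16, right to left:
  9+6 = f
  2+1 = 3
  e+9 = 7 carry 1
  8+7+1 = 0 carry 1
  4+4+1 = 9
  3+a = d

0xd9073f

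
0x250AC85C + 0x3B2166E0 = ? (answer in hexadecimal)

Add column by column in base 16, right to left:
  C+0 = C
  5+E = 3 carry 1
  8+6+1 = F
  C+6 = 2 carry 1
  A+1+1 = C
  0+2 = 2
  5+B = 0 carry 1
  2+3+1 = 6

0x602C2F3C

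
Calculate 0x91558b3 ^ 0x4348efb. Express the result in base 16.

0xd21d648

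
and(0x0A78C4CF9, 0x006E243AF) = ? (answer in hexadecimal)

0x0068040A9

AND each hex digit independently (no carries):
  0&0=0, A&0=0, 7&6=6, 8&E=8, C&2=0, 4&4=4, C&3=0, F&A=A, 9&F=9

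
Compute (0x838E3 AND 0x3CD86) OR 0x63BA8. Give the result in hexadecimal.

0x838E3 AND 0x3CD86 = 0x00882.
Then OR with 0x63BA8.

0x63BAA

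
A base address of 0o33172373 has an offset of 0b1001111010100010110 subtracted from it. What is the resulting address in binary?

0b11001111111111111100101

0o33172373 = 0b11011001111010011111011 in binary.
Subtract column by column in base 2:
  1-0 → 1
  1-1 → 0
  0-1 → 1 (borrow)
  1-0-1 → 0
  1-1 → 0
  1-0 → 1
  1-0 → 1
  1-0 → 1
  0-1 → 1 (borrow)
  0-0-1 → 1 (borrow)
  1-1-1 → 1 (borrow)
  0-0-1 → 1 (borrow)
  1-1-1 → 1 (borrow)
  1-1-1 → 1 (borrow)
  1-1-1 → 1 (borrow)
  1-1-1 → 1 (borrow)
  0-0-1 → 1 (borrow)
  0-0-1 → 1 (borrow)
  1-1-1 → 1 (borrow)
  1-0-1 → 0
  0-0 → 0
  1-0 → 1
  1-0 → 1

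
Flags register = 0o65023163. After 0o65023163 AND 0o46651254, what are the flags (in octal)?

AND each oct digit independently (no carries):
  6&4=4, 5&6=4, 0&6=0, 2&5=0, 3&1=1, 1&2=0, 6&5=4, 3&4=0

0o44001040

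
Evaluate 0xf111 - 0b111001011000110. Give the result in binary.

0xf111 = 0b1111000100010001 in binary.
Subtract column by column in base 2:
  1-0 → 1
  0-1 → 1 (borrow)
  0-1-1 → 0 (borrow)
  0-0-1 → 1 (borrow)
  1-0-1 → 0
  0-0 → 0
  0-1 → 1 (borrow)
  0-1-1 → 0 (borrow)
  1-0-1 → 0
  0-1 → 1 (borrow)
  0-0-1 → 1 (borrow)
  0-0-1 → 1 (borrow)
  1-1-1 → 1 (borrow)
  1-1-1 → 1 (borrow)
  1-1-1 → 1 (borrow)
  1-0-1 → 0

0b111111001001011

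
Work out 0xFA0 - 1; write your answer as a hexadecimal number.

0xF9F

The trailing 1 digit is 0, so subtracting 1 borrows through: they become F and the next digit up decrements.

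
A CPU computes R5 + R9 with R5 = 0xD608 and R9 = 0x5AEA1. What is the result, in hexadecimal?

0x684A9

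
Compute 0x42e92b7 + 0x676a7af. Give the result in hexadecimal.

0xaa53a66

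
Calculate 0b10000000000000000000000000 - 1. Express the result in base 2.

0b1111111111111111111111111

The trailing 25 digits are 0, so subtracting 1 borrows through: they become 1 and the next digit up decrements.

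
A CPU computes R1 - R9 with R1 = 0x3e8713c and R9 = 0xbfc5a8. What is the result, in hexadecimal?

Subtract column by column in base 16:
  c-8 → 4
  3-a → 9 (borrow)
  1-5-1 → b (borrow)
  7-c-1 → a (borrow)
  8-f-1 → 8 (borrow)
  e-b-1 → 2
  3-0 → 3

0x328ab94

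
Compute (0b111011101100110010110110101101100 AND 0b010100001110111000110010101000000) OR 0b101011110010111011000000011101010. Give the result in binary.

0b111011111110111011110010111101010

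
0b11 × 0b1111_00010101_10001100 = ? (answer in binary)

0b1011010100000010100100

Multiply each base-2 digit by 3, carrying:
  0×3 = 0 → write 0
  0×3 = 0 → write 0
  1×3 = 3 → write 1 carry 1
  1×3+1 = 4 → write 0 carry 2
  0×3+2 = 2 → write 0 carry 1
  0×3+1 = 1 → write 1
  0×3 = 0 → write 0
  1×3 = 3 → write 1 carry 1
  1×3+1 = 4 → write 0 carry 2
  0×3+2 = 2 → write 0 carry 1
  1×3+1 = 4 → write 0 carry 2
  0×3+2 = 2 → write 0 carry 1
  1×3+1 = 4 → write 0 carry 2
  0×3+2 = 2 → write 0 carry 1
  0×3+1 = 1 → write 1
  0×3 = 0 → write 0
  1×3 = 3 → write 1 carry 1
  1×3+1 = 4 → write 0 carry 2
  1×3+2 = 5 → write 1 carry 2
  1×3+2 = 5 → write 1 carry 2
  remaining carry: 10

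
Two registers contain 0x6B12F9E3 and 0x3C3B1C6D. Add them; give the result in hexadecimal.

0xA74E1650

Add column by column in base 16, right to left:
  3+D = 0 carry 1
  E+6+1 = 5 carry 1
  9+C+1 = 6 carry 1
  F+1+1 = 1 carry 1
  2+B+1 = E
  1+3 = 4
  B+C = 7 carry 1
  6+3+1 = A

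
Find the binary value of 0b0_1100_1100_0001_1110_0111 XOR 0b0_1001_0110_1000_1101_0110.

XOR bit by bit (1 where the bits differ):
  011001100000111100111
^ 010010110100011010110
= 001011010100100110001

0b001011010100100110001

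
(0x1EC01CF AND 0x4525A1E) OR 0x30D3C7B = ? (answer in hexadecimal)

0x34D3C7F

0x1EC01CF AND 0x4525A1E = 0x040000E.
Then OR with 0x30D3C7B.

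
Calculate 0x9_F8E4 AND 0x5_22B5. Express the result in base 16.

0x120A4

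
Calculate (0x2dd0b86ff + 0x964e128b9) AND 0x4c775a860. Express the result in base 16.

Add column by column in base 16, right to left:
  f+9 = 8 carry 1
  f+b+1 = b carry 1
  6+8+1 = f
  8+2 = a
  b+1 = c
  0+e = e
  d+4 = 1 carry 1
  d+6+1 = 4 carry 1
  2+9+1 = c
Sum = 0xc41ecafb8; now AND with 0x4c775a860:
  c&4=4, 4&c=4, 1&7=1, e&7=6, c&5=4, a&a=a, f&8=8, b&6=2, 8&0=0

0x44164a820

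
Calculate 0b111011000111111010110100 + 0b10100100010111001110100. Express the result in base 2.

0b1001111101010110100101000

Add column by column in base 2, right to left:
  0+0 = 0
  0+0 = 0
  1+1 = 0 carry 1
  0+0+1 = 1
  1+1 = 0 carry 1
  1+1+1 = 1 carry 1
  0+1+1 = 0 carry 1
  1+0+1 = 0 carry 1
  0+0+1 = 1
  1+1 = 0 carry 1
  1+1+1 = 1 carry 1
  1+1+1 = 1 carry 1
  1+0+1 = 0 carry 1
  1+1+1 = 1 carry 1
  1+0+1 = 0 carry 1
  0+0+1 = 1
  0+0 = 0
  0+1 = 1
  1+0 = 1
  1+0 = 1
  0+1 = 1
  1+0 = 1
  1+1 = 0 carry 1
  1+0+1 = 0 carry 1
  final carry 1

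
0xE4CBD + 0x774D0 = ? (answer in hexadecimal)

0x15C18D

Add column by column in base 16, right to left:
  D+0 = D
  B+D = 8 carry 1
  C+4+1 = 1 carry 1
  4+7+1 = C
  E+7 = 5 carry 1
  final carry 1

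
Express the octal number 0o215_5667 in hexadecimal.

0x8dbb7

Each octal digit is 3 bits: 2=010 1=001 5=101 5=101 6=110 6=110 7=111.
Group the bits into nibbles: 1000 1101 1011 1011 0111 → 8dbb7.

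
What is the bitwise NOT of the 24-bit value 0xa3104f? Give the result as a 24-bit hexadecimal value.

Each hex digit d becomes f−d:
  a→5, 3→c, 1→e, 0→f, 4→b, f→0

0x5cefb0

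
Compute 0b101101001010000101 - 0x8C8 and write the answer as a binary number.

0x8C8 = 0b100011001000 in binary.
Subtract column by column in base 2:
  1-0 → 1
  0-0 → 0
  1-0 → 1
  0-1 → 1 (borrow)
  0-0-1 → 1 (borrow)
  0-0-1 → 1 (borrow)
  0-1-1 → 0 (borrow)
  1-1-1 → 1 (borrow)
  0-0-1 → 1 (borrow)
  1-0-1 → 0
  0-0 → 0
  0-1 → 1 (borrow)
  1-0-1 → 0
  0-0 → 0
  1-0 → 1
  1-0 → 1
  0-0 → 0
  1-0 → 1

0b101100100110111101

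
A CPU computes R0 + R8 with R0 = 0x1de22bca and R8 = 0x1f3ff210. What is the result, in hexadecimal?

0x3d221dda

Add column by column in base 16, right to left:
  a+0 = a
  c+1 = d
  b+2 = d
  2+f = 1 carry 1
  2+f+1 = 2 carry 1
  e+3+1 = 2 carry 1
  d+f+1 = d carry 1
  1+1+1 = 3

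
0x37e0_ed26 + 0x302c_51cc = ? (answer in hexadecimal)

0x680d3ef2

Add column by column in base 16, right to left:
  6+c = 2 carry 1
  2+c+1 = f
  d+1 = e
  e+5 = 3 carry 1
  0+c+1 = d
  e+2 = 0 carry 1
  7+0+1 = 8
  3+3 = 6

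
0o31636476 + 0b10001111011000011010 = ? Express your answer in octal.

0o34031530

0b10001111011000011010 = 0o2173032 in octal.
Add column by column in base 8, right to left:
  6+2 = 0 carry 1
  7+3+1 = 3 carry 1
  4+0+1 = 5
  6+3 = 1 carry 1
  3+7+1 = 3 carry 1
  6+1+1 = 0 carry 1
  1+2+1 = 4
  3+0 = 3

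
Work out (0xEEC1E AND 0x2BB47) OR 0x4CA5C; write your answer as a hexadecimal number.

0xEEC1E AND 0x2BB47 = 0x2A806.
Then OR with 0x4CA5C.

0x6EA5E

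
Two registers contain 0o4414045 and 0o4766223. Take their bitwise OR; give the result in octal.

0o4776267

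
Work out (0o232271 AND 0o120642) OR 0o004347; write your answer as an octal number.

0o24347

0o232271 AND 0o120642 = 0o020240.
Then OR with 0o004347.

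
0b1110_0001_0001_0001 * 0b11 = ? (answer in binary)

Multiply each base-2 digit by 3, carrying:
  1×3 = 3 → write 1 carry 1
  0×3+1 = 1 → write 1
  0×3 = 0 → write 0
  0×3 = 0 → write 0
  1×3 = 3 → write 1 carry 1
  0×3+1 = 1 → write 1
  0×3 = 0 → write 0
  0×3 = 0 → write 0
  1×3 = 3 → write 1 carry 1
  0×3+1 = 1 → write 1
  0×3 = 0 → write 0
  0×3 = 0 → write 0
  0×3 = 0 → write 0
  1×3 = 3 → write 1 carry 1
  1×3+1 = 4 → write 0 carry 2
  1×3+2 = 5 → write 1 carry 2
  remaining carry: 10

0b101010001100110011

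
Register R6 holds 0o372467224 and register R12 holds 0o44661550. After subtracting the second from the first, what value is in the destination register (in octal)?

0o325605454

Subtract column by column in base 8:
  4-0 → 4
  2-5 → 5 (borrow)
  2-5-1 → 4 (borrow)
  7-1-1 → 5
  6-6 → 0
  4-6 → 6 (borrow)
  2-4-1 → 5 (borrow)
  7-4-1 → 2
  3-0 → 3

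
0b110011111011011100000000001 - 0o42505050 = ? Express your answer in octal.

0o574626731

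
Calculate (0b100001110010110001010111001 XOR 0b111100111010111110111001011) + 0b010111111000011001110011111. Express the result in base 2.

0b110101000000101001100010001

First 0b100001110010110001010111001 XOR 0b111100111010111110111001011 = 0b011101001000001111101110010.
Add column by column in base 2, right to left:
  0+1 = 1
  1+1 = 0 carry 1
  0+1+1 = 0 carry 1
  0+1+1 = 0 carry 1
  1+1+1 = 1 carry 1
  1+0+1 = 0 carry 1
  1+0+1 = 0 carry 1
  0+1+1 = 0 carry 1
  1+1+1 = 1 carry 1
  1+1+1 = 1 carry 1
  1+0+1 = 0 carry 1
  1+0+1 = 0 carry 1
  1+1+1 = 1 carry 1
  0+1+1 = 0 carry 1
  0+0+1 = 1
  0+0 = 0
  0+0 = 0
  0+0 = 0
  1+1 = 0 carry 1
  0+1+1 = 0 carry 1
  0+1+1 = 0 carry 1
  1+1+1 = 1 carry 1
  0+1+1 = 0 carry 1
  1+1+1 = 1 carry 1
  1+0+1 = 0 carry 1
  1+1+1 = 1 carry 1
  final carry 1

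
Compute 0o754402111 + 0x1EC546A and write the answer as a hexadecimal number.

0x99E58B3

0o754402111 = 0x7B20449 in hexadecimal.
Add column by column in base 16, right to left:
  9+A = 3 carry 1
  4+6+1 = B
  4+4 = 8
  0+5 = 5
  2+C = E
  B+E = 9 carry 1
  7+1+1 = 9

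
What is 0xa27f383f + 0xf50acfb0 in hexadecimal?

Add column by column in base 16, right to left:
  f+0 = f
  3+b = e
  8+f = 7 carry 1
  3+c+1 = 0 carry 1
  f+a+1 = a carry 1
  7+0+1 = 8
  2+5 = 7
  a+f = 9 carry 1
  final carry 1

0x1978a07ef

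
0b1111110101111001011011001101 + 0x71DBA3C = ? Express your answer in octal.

0b1111110101111001011011001101 = 0o1765713315 in octal.
0x71DBA3C = 0o707335074 in octal.
Add column by column in base 8, right to left:
  5+4 = 1 carry 1
  1+7+1 = 1 carry 1
  3+0+1 = 4
  3+5 = 0 carry 1
  1+3+1 = 5
  7+3 = 2 carry 1
  5+7+1 = 5 carry 1
  6+0+1 = 7
  7+7 = 6 carry 1
  1+0+1 = 2

0o2675250411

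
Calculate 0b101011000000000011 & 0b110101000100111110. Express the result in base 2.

0b100001000000000010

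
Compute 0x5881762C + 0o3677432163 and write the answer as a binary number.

0b1110111011111111010101010011111

0x5881762C = 0b1011000100000010111011000101100 in binary.
0o3677432163 = 0b11110111111100011010001110011 in binary.
Add column by column in base 2, right to left:
  0+1 = 1
  0+1 = 1
  1+0 = 1
  1+0 = 1
  0+1 = 1
  1+1 = 0 carry 1
  0+1+1 = 0 carry 1
  0+0+1 = 1
  0+0 = 0
  1+0 = 1
  1+1 = 0 carry 1
  0+0+1 = 1
  1+1 = 0 carry 1
  1+1+1 = 1 carry 1
  1+0+1 = 0 carry 1
  0+0+1 = 1
  1+0 = 1
  0+1 = 1
  0+1 = 1
  0+1 = 1
  0+1 = 1
  0+1 = 1
  0+1 = 1
  1+1 = 0 carry 1
  0+0+1 = 1
  0+1 = 1
  0+1 = 1
  1+1 = 0 carry 1
  1+1+1 = 1 carry 1
  0+0+1 = 1
  1+0 = 1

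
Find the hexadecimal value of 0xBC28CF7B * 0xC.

0x8D1E9B9C4

Multiply each base-16 digit by 12, carrying:
  B×12 = 132 → write 4 carry 8
  7×12+8 = 92 → write C carry 5
  F×12+5 = 185 → write 9 carry 11
  C×12+11 = 155 → write B carry 9
  8×12+9 = 105 → write 9 carry 6
  2×12+6 = 30 → write E carry 1
  C×12+1 = 145 → write 1 carry 9
  B×12+9 = 141 → write D carry 8
  remaining carry: 8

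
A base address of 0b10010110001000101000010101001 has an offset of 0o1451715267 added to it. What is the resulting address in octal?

0o3732765540

0b10010110001000101000010101001 = 0o2261050251 in octal.
Add column by column in base 8, right to left:
  1+7 = 0 carry 1
  5+6+1 = 4 carry 1
  2+2+1 = 5
  0+5 = 5
  5+1 = 6
  0+7 = 7
  1+1 = 2
  6+5 = 3 carry 1
  2+4+1 = 7
  2+1 = 3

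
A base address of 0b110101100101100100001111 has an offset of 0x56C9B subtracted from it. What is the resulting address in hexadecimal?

0b110101100101100100001111 = 0xD6590F in hexadecimal.
Subtract column by column in base 16:
  F-B → 4
  0-9 → 7 (borrow)
  9-C-1 → C (borrow)
  5-6-1 → E (borrow)
  6-5-1 → 0
  D-0 → D

0xD0EC74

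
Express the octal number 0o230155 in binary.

0b10011000001101101

Each octal digit is 3 bits: 2=010 3=011 0=000 1=001 5=101 5=101.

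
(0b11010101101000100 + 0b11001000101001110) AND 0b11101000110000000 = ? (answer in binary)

Add column by column in base 2, right to left:
  0+0 = 0
  0+1 = 1
  1+1 = 0 carry 1
  0+1+1 = 0 carry 1
  0+0+1 = 1
  0+0 = 0
  1+1 = 0 carry 1
  0+0+1 = 1
  1+1 = 0 carry 1
  1+0+1 = 0 carry 1
  0+0+1 = 1
  1+0 = 1
  0+1 = 1
  1+0 = 1
  0+0 = 0
  1+1 = 0 carry 1
  1+1+1 = 1 carry 1
  final carry 1
Sum = 0b110011110010010010; now AND with 0b11101000110000000:
  110011110010010010
& 011101000110000000
= 010001000010000000

0b10001000010000000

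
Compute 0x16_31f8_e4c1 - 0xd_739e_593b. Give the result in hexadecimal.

Subtract column by column in base 16:
  1-b → 6 (borrow)
  c-3-1 → 8
  4-9 → b (borrow)
  e-5-1 → 8
  8-e → a (borrow)
  f-9-1 → 5
  1-3 → e (borrow)
  3-7-1 → b (borrow)
  6-d-1 → 8 (borrow)
  1-0-1 → 0

0x8be5a8b86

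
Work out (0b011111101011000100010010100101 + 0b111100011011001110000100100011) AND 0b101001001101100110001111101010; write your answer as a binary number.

0b1000000100000010000111001000

Add column by column in base 2, right to left:
  1+1 = 0 carry 1
  0+1+1 = 0 carry 1
  1+0+1 = 0 carry 1
  0+0+1 = 1
  0+0 = 0
  1+1 = 0 carry 1
  0+0+1 = 1
  1+0 = 1
  0+1 = 1
  0+0 = 0
  1+0 = 1
  0+0 = 0
  0+0 = 0
  0+1 = 1
  1+1 = 0 carry 1
  0+1+1 = 0 carry 1
  0+0+1 = 1
  0+0 = 0
  1+1 = 0 carry 1
  1+1+1 = 1 carry 1
  0+0+1 = 1
  1+1 = 0 carry 1
  0+1+1 = 0 carry 1
  1+0+1 = 0 carry 1
  1+0+1 = 0 carry 1
  1+0+1 = 0 carry 1
  1+1+1 = 1 carry 1
  1+1+1 = 1 carry 1
  1+1+1 = 1 carry 1
  0+1+1 = 0 carry 1
  final carry 1
Sum = 0b1011100000110010010010111001000; now AND with 0b101001001101100110001111101010:
  1011100000110010010010111001000
& 0101001001101100110001111101010
= 0001000000100000010000111001000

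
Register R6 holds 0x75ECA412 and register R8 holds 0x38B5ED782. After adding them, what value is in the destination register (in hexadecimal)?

0x4014B7B94

Add column by column in base 16, right to left:
  2+2 = 4
  1+8 = 9
  4+7 = B
  A+D = 7 carry 1
  C+E+1 = B carry 1
  E+5+1 = 4 carry 1
  5+B+1 = 1 carry 1
  7+8+1 = 0 carry 1
  0+3+1 = 4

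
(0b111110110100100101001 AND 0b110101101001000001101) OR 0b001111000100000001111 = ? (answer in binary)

0b111110110100100101001 AND 0b110101101001000001101 = 0b110100100000000001001.
Then OR with 0b001111000100000001111.

0b111111100100000001111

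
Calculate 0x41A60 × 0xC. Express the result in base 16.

0x313C80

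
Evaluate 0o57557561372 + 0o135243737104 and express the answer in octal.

0o215023520476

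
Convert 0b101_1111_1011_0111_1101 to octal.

0o1375575

Group the bits in threes: 001 011 111 101 101 111 101 → 1375575.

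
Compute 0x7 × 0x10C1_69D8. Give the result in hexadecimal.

0x7549E4E8

Multiply each base-16 digit by 7, carrying:
  8×7 = 56 → write 8 carry 3
  D×7+3 = 94 → write E carry 5
  9×7+5 = 68 → write 4 carry 4
  6×7+4 = 46 → write E carry 2
  1×7+2 = 9 → write 9
  C×7 = 84 → write 4 carry 5
  0×7+5 = 5 → write 5
  1×7 = 7 → write 7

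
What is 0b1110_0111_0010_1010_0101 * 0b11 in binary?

Multiply each base-2 digit by 3, carrying:
  1×3 = 3 → write 1 carry 1
  0×3+1 = 1 → write 1
  1×3 = 3 → write 1 carry 1
  0×3+1 = 1 → write 1
  0×3 = 0 → write 0
  1×3 = 3 → write 1 carry 1
  0×3+1 = 1 → write 1
  1×3 = 3 → write 1 carry 1
  0×3+1 = 1 → write 1
  1×3 = 3 → write 1 carry 1
  0×3+1 = 1 → write 1
  0×3 = 0 → write 0
  1×3 = 3 → write 1 carry 1
  1×3+1 = 4 → write 0 carry 2
  1×3+2 = 5 → write 1 carry 2
  0×3+2 = 2 → write 0 carry 1
  0×3+1 = 1 → write 1
  1×3 = 3 → write 1 carry 1
  1×3+1 = 4 → write 0 carry 2
  1×3+2 = 5 → write 1 carry 2
  remaining carry: 10

0b1010110101011111101111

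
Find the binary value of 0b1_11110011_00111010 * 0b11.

Multiply each base-2 digit by 3, carrying:
  0×3 = 0 → write 0
  1×3 = 3 → write 1 carry 1
  0×3+1 = 1 → write 1
  1×3 = 3 → write 1 carry 1
  1×3+1 = 4 → write 0 carry 2
  1×3+2 = 5 → write 1 carry 2
  0×3+2 = 2 → write 0 carry 1
  0×3+1 = 1 → write 1
  1×3 = 3 → write 1 carry 1
  1×3+1 = 4 → write 0 carry 2
  0×3+2 = 2 → write 0 carry 1
  0×3+1 = 1 → write 1
  1×3 = 3 → write 1 carry 1
  1×3+1 = 4 → write 0 carry 2
  1×3+2 = 5 → write 1 carry 2
  1×3+2 = 5 → write 1 carry 2
  1×3+2 = 5 → write 1 carry 2
  remaining carry: 10

0b1011101100110101110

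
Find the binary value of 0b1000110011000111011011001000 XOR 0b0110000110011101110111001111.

XOR bit by bit (1 where the bits differ):
  1000110011000111011011001000
^ 0110000110011101110111001111
= 1110110101011010101100000111

0b1110110101011010101100000111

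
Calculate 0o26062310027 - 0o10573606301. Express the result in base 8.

0o15266501526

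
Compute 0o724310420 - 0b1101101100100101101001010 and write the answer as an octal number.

0b1101101100100101101001010 = 0o155445512 in octal.
Subtract column by column in base 8:
  0-2 → 6 (borrow)
  2-1-1 → 0
  4-5 → 7 (borrow)
  0-5-1 → 2 (borrow)
  1-4-1 → 4 (borrow)
  3-4-1 → 6 (borrow)
  4-5-1 → 6 (borrow)
  2-5-1 → 4 (borrow)
  7-1-1 → 5

0o546642706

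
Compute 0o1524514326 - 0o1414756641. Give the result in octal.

0o107535465

Subtract column by column in base 8:
  6-1 → 5
  2-4 → 6 (borrow)
  3-6-1 → 4 (borrow)
  4-6-1 → 5 (borrow)
  1-5-1 → 3 (borrow)
  5-7-1 → 5 (borrow)
  4-4-1 → 7 (borrow)
  2-1-1 → 0
  5-4 → 1
  1-1 → 0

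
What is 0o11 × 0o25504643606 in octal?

0o302553301666

Multiply each base-8 digit by 9, carrying:
  6×9 = 54 → write 6 carry 6
  0×9+6 = 6 → write 6
  6×9 = 54 → write 6 carry 6
  3×9+6 = 33 → write 1 carry 4
  4×9+4 = 40 → write 0 carry 5
  6×9+5 = 59 → write 3 carry 7
  4×9+7 = 43 → write 3 carry 5
  0×9+5 = 5 → write 5
  5×9 = 45 → write 5 carry 5
  5×9+5 = 50 → write 2 carry 6
  2×9+6 = 24 → write 0 carry 3
  remaining carry: 3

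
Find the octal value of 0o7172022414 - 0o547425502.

0o6422374712

Subtract column by column in base 8:
  4-2 → 2
  1-0 → 1
  4-5 → 7 (borrow)
  2-5-1 → 4 (borrow)
  2-2-1 → 7 (borrow)
  0-4-1 → 3 (borrow)
  2-7-1 → 2 (borrow)
  7-4-1 → 2
  1-5 → 4 (borrow)
  7-0-1 → 6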